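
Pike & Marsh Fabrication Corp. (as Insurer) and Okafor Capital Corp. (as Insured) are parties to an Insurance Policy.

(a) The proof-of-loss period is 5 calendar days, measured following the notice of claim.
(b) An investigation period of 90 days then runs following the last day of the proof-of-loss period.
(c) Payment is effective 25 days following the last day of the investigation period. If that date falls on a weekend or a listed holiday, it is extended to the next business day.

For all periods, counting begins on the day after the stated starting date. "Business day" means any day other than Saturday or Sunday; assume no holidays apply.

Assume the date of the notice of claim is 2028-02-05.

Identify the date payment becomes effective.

2028-06-05

The last day of the proof-of-loss period: 5 calendar days after 2028-02-05 is 2028-02-10.
Adding 90 calendar days to 2028-02-10 gives 2028-05-10, which is the last day of the investigation period.
The date payment becomes effective: 25 calendar days after 2028-05-10 is 2028-06-04. That falls on a Sunday, so it rolls to the next business day, Monday, 2028-06-05.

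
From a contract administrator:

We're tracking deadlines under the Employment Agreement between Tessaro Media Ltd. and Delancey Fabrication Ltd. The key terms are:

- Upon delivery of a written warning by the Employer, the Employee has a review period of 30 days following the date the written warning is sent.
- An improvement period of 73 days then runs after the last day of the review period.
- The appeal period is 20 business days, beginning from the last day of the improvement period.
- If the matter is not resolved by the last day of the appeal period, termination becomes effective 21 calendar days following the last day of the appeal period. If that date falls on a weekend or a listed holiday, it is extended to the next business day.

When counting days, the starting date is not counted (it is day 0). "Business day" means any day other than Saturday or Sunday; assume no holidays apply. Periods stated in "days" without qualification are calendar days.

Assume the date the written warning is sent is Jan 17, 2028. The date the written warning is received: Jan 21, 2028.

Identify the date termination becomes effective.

Jun 16, 2028

The last day of the review period: Jan 17, 2028 + 30 days = Feb 16, 2028.
Adding 73 calendar days to Feb 16, 2028 gives Apr 29, 2028, which is the last day of the improvement period.
The last day of the appeal period: 20 business days after Saturday, Apr 29, 2028, skipping weekends — May 1, May 2, May 3, May 4, …, May 24, May 25, May 26 — lands on Friday, May 26, 2028.
Adding 21 calendar days to May 26, 2028 gives Jun 16, 2028, which is the date termination becomes effective. Jun 16, 2028 is a Friday, so no roll-forward applies.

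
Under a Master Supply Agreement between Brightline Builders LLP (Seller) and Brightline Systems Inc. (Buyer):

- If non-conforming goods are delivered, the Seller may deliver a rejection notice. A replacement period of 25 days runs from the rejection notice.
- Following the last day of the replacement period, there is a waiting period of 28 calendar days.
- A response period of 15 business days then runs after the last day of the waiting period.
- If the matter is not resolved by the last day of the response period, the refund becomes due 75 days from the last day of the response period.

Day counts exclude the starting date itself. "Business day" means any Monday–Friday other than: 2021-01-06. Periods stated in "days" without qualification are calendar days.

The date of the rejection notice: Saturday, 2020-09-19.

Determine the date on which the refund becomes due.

The last day of the replacement period: 2020-09-19 + 25 days = 2020-10-14.
The last day of the waiting period: 28 calendar days after 2020-10-14 is 2020-11-11.
From Wednesday, 2020-11-11, 15 business days (Nov 12, Nov 13, Nov 16, Nov 17, …, Nov 30, Dec 1, Dec 2, skipping weekends) brings us to Wednesday, 2020-12-02, which is the last day of the response period.
The date on which the refund becomes due: 2020-12-02 + 75 days = 2021-02-15.

2021-02-15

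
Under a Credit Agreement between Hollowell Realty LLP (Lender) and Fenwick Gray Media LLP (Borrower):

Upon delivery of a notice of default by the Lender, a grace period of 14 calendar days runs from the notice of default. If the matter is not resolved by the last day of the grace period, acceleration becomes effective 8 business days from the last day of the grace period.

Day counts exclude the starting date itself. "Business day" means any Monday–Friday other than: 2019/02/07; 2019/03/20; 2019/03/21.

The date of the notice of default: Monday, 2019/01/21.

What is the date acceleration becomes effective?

The last day of the grace period: 14 calendar days after 2019/01/21 is 2019/02/04.
The date acceleration becomes effective: 8 business days after Monday, 2019/02/04, skipping weekends and the listed holiday on Feb 7 — Feb 5, Feb 6, Feb 8, Feb 11, Feb 12, Feb 13, Feb 14, Feb 15 — lands on Friday, 2019/02/15.

2019/02/15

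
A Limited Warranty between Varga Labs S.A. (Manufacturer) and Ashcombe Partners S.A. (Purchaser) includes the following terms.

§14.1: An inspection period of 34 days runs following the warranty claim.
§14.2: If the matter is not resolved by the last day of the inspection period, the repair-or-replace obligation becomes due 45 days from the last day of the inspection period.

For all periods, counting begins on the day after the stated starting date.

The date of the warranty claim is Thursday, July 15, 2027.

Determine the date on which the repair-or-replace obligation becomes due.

The last day of the inspection period: 34 calendar days after July 15, 2027 is August 18, 2027.
The date on which the repair-or-replace obligation becomes due: 45 calendar days after August 18, 2027 is October 2, 2027.

October 2, 2027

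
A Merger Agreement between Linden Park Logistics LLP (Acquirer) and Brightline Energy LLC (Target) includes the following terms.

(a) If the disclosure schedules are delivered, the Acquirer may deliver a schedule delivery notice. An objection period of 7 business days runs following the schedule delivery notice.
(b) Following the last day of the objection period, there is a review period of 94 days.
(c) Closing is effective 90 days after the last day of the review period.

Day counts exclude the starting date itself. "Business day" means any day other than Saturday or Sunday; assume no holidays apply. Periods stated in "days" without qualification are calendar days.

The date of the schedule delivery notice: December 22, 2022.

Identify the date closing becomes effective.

July 5, 2023

The last day of the objection period: 7 business days after Thursday, December 22, 2022, skipping weekends — Dec 23, Dec 26, Dec 27, Dec 28, Dec 29, Dec 30, Jan 2 — lands on Monday, January 2, 2023.
Adding 94 calendar days to January 2, 2023 gives April 6, 2023, which is the last day of the review period.
Adding 90 calendar days to April 6, 2023 gives July 5, 2023, which is the date closing becomes effective.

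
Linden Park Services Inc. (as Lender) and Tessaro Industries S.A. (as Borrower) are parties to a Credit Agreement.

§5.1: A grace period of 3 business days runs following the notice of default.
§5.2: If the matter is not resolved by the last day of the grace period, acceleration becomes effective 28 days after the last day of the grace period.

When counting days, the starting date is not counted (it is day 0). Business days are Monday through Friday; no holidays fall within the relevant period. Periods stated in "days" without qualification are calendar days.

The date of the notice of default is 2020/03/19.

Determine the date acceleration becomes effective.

The last day of the grace period: 3 business days after Thursday, 2020/03/19, skipping weekends — Mar 20, Mar 23, Mar 24 — lands on Tuesday, 2020/03/24.
The date acceleration becomes effective: 28 calendar days after 2020/03/24 is 2020/04/21.

2020/04/21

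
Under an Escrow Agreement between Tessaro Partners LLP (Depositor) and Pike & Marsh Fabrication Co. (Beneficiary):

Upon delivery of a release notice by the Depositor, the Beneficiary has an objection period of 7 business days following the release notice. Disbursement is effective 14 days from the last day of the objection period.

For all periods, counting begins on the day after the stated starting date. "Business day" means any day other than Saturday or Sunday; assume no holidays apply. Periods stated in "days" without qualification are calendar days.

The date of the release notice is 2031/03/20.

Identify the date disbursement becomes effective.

From Thursday, 2031/03/20, 7 business days (Mar 21, Mar 24, Mar 25, Mar 26, Mar 27, Mar 28, Mar 31, skipping weekends) brings us to Monday, 2031/03/31, which is the last day of the objection period.
The date disbursement becomes effective: 14 calendar days after 2031/03/31 is 2031/04/14.

2031/04/14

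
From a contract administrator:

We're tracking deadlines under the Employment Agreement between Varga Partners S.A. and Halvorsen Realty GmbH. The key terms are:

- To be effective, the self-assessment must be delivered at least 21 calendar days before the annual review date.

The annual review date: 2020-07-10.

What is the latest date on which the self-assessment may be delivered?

2020-07-10 minus 21 days is 2020-06-19.

2020-06-19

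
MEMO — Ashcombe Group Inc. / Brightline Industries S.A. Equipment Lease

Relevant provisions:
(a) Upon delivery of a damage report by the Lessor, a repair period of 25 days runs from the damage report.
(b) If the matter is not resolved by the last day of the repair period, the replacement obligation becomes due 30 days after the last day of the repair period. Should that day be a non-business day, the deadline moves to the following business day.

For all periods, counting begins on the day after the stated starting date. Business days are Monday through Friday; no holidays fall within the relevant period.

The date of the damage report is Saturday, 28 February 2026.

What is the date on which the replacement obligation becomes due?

Adding 25 calendar days to 28 February 2026 gives 25 March 2026, which is the last day of the repair period.
Adding 30 calendar days to 25 March 2026 gives 24 April 2026, which is the date on which the replacement obligation becomes due. 24 April 2026 is a Friday, so no roll-forward applies.

24 April 2026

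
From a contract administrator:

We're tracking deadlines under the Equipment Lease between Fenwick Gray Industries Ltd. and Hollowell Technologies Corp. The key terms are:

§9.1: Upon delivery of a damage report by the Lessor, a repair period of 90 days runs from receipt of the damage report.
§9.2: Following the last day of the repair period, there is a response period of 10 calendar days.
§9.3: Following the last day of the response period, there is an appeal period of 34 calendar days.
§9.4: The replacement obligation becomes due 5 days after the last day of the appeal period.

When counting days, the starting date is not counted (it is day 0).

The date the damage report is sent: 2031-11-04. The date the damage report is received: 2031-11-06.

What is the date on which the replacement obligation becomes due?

2032-03-24

The last day of the repair period: 2031-11-06 + 90 days = 2032-02-04.
The last day of the response period: 10 calendar days after 2032-02-04 is 2032-02-14.
The last day of the appeal period: 2032-02-14 + 34 days = 2032-03-19.
The date on which the replacement obligation becomes due: 2032-03-19 + 5 days = 2032-03-24.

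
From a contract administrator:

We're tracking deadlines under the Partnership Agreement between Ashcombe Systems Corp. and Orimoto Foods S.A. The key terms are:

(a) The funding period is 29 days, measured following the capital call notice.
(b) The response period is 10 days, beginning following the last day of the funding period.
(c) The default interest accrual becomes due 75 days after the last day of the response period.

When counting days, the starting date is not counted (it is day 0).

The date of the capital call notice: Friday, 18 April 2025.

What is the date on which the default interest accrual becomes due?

The last day of the funding period: 18 April 2025 + 29 days = 17 May 2025.
The last day of the response period: 10 calendar days after 17 May 2025 is 27 May 2025.
Adding 75 calendar days to 27 May 2025 gives 10 August 2025, which is the date on which the default interest accrual becomes due.

10 August 2025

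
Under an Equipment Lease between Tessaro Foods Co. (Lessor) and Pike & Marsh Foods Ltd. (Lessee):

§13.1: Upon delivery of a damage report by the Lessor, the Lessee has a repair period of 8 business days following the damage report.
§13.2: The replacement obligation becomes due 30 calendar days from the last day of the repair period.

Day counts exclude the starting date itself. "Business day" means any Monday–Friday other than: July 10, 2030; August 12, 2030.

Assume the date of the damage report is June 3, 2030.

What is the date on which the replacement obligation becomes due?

From Monday, June 3, 2030, 8 business days (Jun 4, Jun 5, Jun 6, Jun 7, Jun 10, Jun 11, Jun 12, Jun 13, skipping weekends) brings us to Thursday, June 13, 2030, which is the last day of the repair period.
Adding 30 calendar days to June 13, 2030 gives July 13, 2030, which is the date on which the replacement obligation becomes due.

July 13, 2030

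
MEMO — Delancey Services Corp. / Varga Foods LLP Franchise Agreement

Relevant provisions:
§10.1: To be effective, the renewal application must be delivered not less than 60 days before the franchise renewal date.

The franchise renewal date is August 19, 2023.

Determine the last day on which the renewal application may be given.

Counting back 60 calendar days from August 19, 2023 gives June 20, 2023.

June 20, 2023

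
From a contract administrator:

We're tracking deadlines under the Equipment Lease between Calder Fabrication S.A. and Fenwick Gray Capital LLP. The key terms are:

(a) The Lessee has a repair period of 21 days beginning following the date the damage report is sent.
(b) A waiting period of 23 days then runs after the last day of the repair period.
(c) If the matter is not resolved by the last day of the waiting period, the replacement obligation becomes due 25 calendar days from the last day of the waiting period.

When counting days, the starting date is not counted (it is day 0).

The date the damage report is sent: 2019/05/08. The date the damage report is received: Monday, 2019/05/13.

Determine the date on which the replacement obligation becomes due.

2019/07/16

The last day of the repair period: 2019/05/08 + 21 days = 2019/05/29.
The last day of the waiting period: 23 calendar days after 2019/05/29 is 2019/06/21.
The date on which the replacement obligation becomes due: 25 calendar days after 2019/06/21 is 2019/07/16.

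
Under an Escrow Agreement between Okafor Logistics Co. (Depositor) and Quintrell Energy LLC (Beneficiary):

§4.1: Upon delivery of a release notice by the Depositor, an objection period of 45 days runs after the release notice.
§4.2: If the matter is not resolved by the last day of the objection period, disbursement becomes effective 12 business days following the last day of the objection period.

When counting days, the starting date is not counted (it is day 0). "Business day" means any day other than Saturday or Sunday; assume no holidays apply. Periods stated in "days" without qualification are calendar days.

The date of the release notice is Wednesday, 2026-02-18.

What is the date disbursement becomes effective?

Adding 45 calendar days to 2026-02-18 gives 2026-04-04, which is the last day of the objection period.
From Saturday, 2026-04-04, 12 business days (Apr 6, Apr 7, Apr 8, Apr 9, …, Apr 17, Apr 20, Apr 21, skipping weekends) brings us to Tuesday, 2026-04-21, which is the date disbursement becomes effective.

2026-04-21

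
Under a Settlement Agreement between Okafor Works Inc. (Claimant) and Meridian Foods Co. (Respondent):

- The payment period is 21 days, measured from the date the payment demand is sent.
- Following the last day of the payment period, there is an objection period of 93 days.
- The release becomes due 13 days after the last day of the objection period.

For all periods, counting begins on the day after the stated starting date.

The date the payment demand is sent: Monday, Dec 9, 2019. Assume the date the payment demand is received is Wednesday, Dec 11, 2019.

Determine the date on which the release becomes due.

The last day of the payment period: 21 calendar days after Dec 9, 2019 is Dec 30, 2019.
Adding 93 calendar days to Dec 30, 2019 gives Apr 1, 2020, which is the last day of the objection period.
Adding 13 calendar days to Apr 1, 2020 gives Apr 14, 2020, which is the date on which the release becomes due.

Apr 14, 2020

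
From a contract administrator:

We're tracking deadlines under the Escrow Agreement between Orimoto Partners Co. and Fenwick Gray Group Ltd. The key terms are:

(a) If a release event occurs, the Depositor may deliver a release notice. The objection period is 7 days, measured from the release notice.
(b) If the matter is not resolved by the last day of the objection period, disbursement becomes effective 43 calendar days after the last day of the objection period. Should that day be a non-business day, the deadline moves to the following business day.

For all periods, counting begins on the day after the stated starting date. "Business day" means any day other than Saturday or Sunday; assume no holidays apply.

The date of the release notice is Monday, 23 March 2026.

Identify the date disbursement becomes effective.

12 May 2026

The last day of the objection period: 23 March 2026 + 7 days = 30 March 2026.
The date disbursement becomes effective: 43 calendar days after 30 March 2026 is 12 May 2026. 12 May 2026 is a Tuesday, so no roll-forward applies.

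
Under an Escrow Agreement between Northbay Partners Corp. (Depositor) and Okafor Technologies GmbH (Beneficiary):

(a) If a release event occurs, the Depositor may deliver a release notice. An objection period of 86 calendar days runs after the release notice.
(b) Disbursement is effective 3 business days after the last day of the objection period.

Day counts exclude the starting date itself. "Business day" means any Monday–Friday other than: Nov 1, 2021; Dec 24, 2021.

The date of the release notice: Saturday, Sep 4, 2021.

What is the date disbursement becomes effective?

Dec 2, 2021

Adding 86 calendar days to Sep 4, 2021 gives Nov 29, 2021, which is the last day of the objection period.
The date disbursement becomes effective: counting 3 business days from Monday, Nov 29, 2021 (Nov 30, Dec 1, Dec 2, skipping weekends) reaches Thursday, Dec 2, 2021.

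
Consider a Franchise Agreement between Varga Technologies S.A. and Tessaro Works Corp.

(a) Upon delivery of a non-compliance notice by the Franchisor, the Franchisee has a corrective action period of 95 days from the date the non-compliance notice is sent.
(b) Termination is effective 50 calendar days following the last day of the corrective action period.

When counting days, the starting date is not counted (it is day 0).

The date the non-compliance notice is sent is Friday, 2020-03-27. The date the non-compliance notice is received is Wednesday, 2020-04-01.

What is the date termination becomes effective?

Adding 95 calendar days to 2020-03-27 gives 2020-06-30, which is the last day of the corrective action period.
Adding 50 calendar days to 2020-06-30 gives 2020-08-19, which is the date termination becomes effective.

2020-08-19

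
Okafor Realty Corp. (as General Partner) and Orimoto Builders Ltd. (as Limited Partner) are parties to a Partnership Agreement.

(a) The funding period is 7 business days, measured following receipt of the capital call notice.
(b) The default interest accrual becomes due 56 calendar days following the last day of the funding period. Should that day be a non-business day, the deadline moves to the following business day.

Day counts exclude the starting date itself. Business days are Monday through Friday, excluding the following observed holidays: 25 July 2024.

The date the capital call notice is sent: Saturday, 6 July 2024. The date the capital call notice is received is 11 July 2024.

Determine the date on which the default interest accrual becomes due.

16 September 2024

From Thursday, 11 July 2024, 7 business days (Jul 12, Jul 15, Jul 16, Jul 17, Jul 18, Jul 19, Jul 22, skipping weekends) brings us to Monday, 22 July 2024, which is the last day of the funding period.
Adding 56 calendar days to 22 July 2024 gives 16 September 2024, which is the date on which the default interest accrual becomes due. 16 September 2024 is a Monday and is not a listed holiday, so no roll-forward applies.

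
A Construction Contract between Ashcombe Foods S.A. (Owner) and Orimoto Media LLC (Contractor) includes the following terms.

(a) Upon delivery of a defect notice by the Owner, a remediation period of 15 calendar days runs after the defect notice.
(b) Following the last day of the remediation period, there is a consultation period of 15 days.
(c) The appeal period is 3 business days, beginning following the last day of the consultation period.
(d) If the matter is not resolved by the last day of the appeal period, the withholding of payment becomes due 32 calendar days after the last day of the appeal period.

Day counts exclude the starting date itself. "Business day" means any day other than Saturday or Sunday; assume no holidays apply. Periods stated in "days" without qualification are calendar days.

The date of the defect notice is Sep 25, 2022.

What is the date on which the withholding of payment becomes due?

Nov 29, 2022

The last day of the remediation period: 15 calendar days after Sep 25, 2022 is Oct 10, 2022.
The last day of the consultation period: Oct 10, 2022 + 15 days = Oct 25, 2022.
The last day of the appeal period: 3 business days after Tuesday, Oct 25, 2022, skipping weekends — Oct 26, Oct 27, Oct 28 — lands on Friday, Oct 28, 2022.
The date on which the withholding of payment becomes due: Oct 28, 2022 + 32 days = Nov 29, 2022.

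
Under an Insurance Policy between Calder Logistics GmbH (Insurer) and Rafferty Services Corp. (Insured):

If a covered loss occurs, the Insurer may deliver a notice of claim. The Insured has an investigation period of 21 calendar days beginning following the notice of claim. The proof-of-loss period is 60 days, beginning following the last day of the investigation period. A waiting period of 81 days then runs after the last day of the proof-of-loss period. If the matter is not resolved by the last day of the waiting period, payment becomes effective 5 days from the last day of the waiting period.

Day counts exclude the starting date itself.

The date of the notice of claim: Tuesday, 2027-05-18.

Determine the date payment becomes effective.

Adding 21 calendar days to 2027-05-18 gives 2027-06-08, which is the last day of the investigation period.
Adding 60 calendar days to 2027-06-08 gives 2027-08-07, which is the last day of the proof-of-loss period.
Adding 81 calendar days to 2027-08-07 gives 2027-10-27, which is the last day of the waiting period.
Adding 5 calendar days to 2027-10-27 gives 2027-11-01, which is the date payment becomes effective.

2027-11-01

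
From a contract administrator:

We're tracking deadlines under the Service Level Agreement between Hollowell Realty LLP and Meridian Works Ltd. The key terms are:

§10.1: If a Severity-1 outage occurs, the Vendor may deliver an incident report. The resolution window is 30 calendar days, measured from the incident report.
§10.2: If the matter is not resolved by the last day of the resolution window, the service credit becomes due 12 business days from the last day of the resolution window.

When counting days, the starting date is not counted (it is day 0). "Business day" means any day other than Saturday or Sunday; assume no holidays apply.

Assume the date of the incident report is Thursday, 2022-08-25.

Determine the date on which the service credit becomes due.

2022-10-11

The last day of the resolution window: 2022-08-25 + 30 days = 2022-09-24.
From Saturday, 2022-09-24, 12 business days (Sep 26, Sep 27, Sep 28, Sep 29, …, Oct 7, Oct 10, Oct 11, skipping weekends) brings us to Tuesday, 2022-10-11, which is the date on which the service credit becomes due.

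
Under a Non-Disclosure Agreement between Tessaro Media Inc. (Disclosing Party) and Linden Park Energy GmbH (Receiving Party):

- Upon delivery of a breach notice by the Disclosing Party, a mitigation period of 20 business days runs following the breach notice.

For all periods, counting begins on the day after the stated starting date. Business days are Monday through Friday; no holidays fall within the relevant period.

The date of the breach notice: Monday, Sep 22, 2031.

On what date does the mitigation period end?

From Monday, Sep 22, 2031, 20 business days (Sep 23, Sep 24, Sep 25, Sep 26, …, Oct 16, Oct 17, Oct 20, skipping weekends) brings us to Monday, Oct 20, 2031, which is the last day of the mitigation period.

Oct 20, 2031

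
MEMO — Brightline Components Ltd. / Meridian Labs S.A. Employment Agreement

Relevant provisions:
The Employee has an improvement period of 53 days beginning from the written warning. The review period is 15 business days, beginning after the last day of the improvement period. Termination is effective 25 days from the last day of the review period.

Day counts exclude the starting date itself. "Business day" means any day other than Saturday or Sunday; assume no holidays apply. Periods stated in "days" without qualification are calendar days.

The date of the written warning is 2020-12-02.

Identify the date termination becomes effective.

The last day of the improvement period: 53 calendar days after 2020-12-02 is 2021-01-24.
The last day of the review period: counting 15 business days from Sunday, 2021-01-24 (Jan 25, Jan 26, Jan 27, Jan 28, …, Feb 10, Feb 11, Feb 12, skipping weekends) reaches Friday, 2021-02-12.
Adding 25 calendar days to 2021-02-12 gives 2021-03-09, which is the date termination becomes effective.

2021-03-09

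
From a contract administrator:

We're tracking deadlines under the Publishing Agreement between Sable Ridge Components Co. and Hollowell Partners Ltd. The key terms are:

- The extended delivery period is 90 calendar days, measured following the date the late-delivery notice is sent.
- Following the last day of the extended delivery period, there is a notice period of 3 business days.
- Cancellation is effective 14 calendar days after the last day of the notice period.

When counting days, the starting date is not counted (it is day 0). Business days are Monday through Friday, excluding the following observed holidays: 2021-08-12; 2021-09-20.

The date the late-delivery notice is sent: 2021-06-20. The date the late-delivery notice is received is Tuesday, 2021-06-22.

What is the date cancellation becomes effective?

2021-10-07

Adding 90 calendar days to 2021-06-20 gives 2021-09-18, which is the last day of the extended delivery period.
The last day of the notice period: counting 3 business days from Saturday, 2021-09-18 (Sep 21, Sep 22, Sep 23, skipping weekends and the listed holiday on Sep 20) reaches Thursday, 2021-09-23.
The date cancellation becomes effective: 14 calendar days after 2021-09-23 is 2021-10-07.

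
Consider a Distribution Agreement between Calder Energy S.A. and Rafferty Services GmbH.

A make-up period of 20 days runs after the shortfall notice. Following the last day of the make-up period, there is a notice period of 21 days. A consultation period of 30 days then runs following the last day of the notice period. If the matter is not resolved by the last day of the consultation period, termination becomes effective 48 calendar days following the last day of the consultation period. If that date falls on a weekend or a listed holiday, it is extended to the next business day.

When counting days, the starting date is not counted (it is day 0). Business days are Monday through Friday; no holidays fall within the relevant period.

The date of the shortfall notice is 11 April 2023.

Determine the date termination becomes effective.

Adding 20 calendar days to 11 April 2023 gives 1 May 2023, which is the last day of the make-up period.
The last day of the notice period: 21 calendar days after 1 May 2023 is 22 May 2023.
The last day of the consultation period: 22 May 2023 + 30 days = 21 June 2023.
Adding 48 calendar days to 21 June 2023 gives 8 August 2023, which is the date termination becomes effective. 8 August 2023 is a Tuesday, so no roll-forward applies.

8 August 2023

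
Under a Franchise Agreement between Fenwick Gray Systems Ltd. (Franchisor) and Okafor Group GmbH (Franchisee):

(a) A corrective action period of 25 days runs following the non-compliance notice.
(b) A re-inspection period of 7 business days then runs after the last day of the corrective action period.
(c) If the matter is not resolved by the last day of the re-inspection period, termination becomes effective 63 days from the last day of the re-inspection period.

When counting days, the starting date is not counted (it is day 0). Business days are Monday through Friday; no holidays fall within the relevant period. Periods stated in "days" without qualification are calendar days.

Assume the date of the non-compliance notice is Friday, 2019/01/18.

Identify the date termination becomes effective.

The last day of the corrective action period: 2019/01/18 + 25 days = 2019/02/12.
From Tuesday, 2019/02/12, 7 business days (Feb 13, Feb 14, Feb 15, Feb 18, Feb 19, Feb 20, Feb 21, skipping weekends) brings us to Thursday, 2019/02/21, which is the last day of the re-inspection period.
Adding 63 calendar days to 2019/02/21 gives 2019/04/25, which is the date termination becomes effective.

2019/04/25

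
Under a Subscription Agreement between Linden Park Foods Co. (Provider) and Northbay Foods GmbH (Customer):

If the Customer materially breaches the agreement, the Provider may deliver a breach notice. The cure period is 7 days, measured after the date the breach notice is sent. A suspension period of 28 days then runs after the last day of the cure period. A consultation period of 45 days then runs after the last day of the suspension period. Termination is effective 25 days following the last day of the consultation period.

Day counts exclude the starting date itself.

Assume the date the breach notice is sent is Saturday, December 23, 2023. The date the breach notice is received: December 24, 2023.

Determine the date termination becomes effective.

Adding 7 calendar days to December 23, 2023 gives December 30, 2023, which is the last day of the cure period.
Adding 28 calendar days to December 30, 2023 gives January 27, 2024, which is the last day of the suspension period.
Adding 45 calendar days to January 27, 2024 gives March 12, 2024, which is the last day of the consultation period.
The date termination becomes effective: 25 calendar days after March 12, 2024 is April 6, 2024.

April 6, 2024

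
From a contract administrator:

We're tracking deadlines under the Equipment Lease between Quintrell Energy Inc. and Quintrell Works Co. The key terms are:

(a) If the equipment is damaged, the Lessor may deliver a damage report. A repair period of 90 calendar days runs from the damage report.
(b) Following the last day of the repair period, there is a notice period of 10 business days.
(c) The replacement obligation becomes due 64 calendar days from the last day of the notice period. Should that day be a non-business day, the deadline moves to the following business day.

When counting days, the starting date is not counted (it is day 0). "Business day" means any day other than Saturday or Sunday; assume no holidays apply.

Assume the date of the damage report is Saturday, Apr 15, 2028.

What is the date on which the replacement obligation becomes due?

Oct 2, 2028

Adding 90 calendar days to Apr 15, 2028 gives Jul 14, 2028, which is the last day of the repair period.
The last day of the notice period: 10 business days after Friday, Jul 14, 2028, skipping weekends — Jul 17, Jul 18, Jul 19, Jul 20, Jul 21, Jul 24, Jul 25, Jul 26, Jul 27, Jul 28 — lands on Friday, Jul 28, 2028.
The date on which the replacement obligation becomes due: Jul 28, 2028 + 64 days = Sep 30, 2028. That falls on a Saturday, so it rolls to the next business day, Monday, Oct 2, 2028.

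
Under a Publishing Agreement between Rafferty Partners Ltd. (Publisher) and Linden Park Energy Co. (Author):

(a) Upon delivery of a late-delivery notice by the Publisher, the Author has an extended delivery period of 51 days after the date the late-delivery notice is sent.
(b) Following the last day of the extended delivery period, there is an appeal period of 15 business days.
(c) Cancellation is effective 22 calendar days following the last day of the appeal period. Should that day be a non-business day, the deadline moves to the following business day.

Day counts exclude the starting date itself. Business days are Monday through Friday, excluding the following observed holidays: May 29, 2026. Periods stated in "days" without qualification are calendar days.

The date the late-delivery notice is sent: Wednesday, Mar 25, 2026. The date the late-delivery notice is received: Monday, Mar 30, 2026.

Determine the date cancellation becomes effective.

The last day of the extended delivery period: Mar 25, 2026 + 51 days = May 15, 2026.
The last day of the appeal period: counting 15 business days from Friday, May 15, 2026 (May 18, May 19, May 20, May 21, …, Jun 4, Jun 5, Jun 8, skipping weekends and the listed holiday on May 29) reaches Monday, Jun 8, 2026.
The date cancellation becomes effective: Jun 8, 2026 + 22 days = Jun 30, 2026. Jun 30, 2026 is a Tuesday and is not a listed holiday, so no roll-forward applies.

Jun 30, 2026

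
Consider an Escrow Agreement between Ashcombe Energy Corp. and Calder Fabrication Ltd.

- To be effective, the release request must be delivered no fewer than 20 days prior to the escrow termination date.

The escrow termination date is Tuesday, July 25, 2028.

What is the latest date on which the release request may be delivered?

Counting back 20 calendar days from July 25, 2028 gives July 5, 2028.

July 5, 2028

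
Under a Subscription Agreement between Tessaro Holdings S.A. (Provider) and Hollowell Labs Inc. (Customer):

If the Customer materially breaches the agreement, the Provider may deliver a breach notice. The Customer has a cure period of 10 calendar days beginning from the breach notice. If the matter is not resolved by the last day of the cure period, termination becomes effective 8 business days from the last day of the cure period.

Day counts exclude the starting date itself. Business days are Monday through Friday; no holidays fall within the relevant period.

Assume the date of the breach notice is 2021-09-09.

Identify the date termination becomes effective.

2021-09-29

The last day of the cure period: 2021-09-09 + 10 days = 2021-09-19.
The date termination becomes effective: counting 8 business days from Sunday, 2021-09-19 (Sep 20, Sep 21, Sep 22, Sep 23, Sep 24, Sep 27, Sep 28, Sep 29, skipping weekends) reaches Wednesday, 2021-09-29.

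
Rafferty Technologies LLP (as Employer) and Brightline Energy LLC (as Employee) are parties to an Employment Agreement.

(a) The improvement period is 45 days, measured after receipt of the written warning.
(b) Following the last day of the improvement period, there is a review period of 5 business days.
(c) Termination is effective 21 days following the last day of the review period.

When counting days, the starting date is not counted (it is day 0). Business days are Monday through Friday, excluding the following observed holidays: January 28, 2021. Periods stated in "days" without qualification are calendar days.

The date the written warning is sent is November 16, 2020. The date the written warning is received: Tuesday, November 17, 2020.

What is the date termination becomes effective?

The last day of the improvement period: November 17, 2020 + 45 days = January 1, 2021.
From Friday, January 1, 2021, 5 business days (Jan 4, Jan 5, Jan 6, Jan 7, Jan 8, skipping weekends) brings us to Friday, January 8, 2021, which is the last day of the review period.
The date termination becomes effective: January 8, 2021 + 21 days = January 29, 2021.

January 29, 2021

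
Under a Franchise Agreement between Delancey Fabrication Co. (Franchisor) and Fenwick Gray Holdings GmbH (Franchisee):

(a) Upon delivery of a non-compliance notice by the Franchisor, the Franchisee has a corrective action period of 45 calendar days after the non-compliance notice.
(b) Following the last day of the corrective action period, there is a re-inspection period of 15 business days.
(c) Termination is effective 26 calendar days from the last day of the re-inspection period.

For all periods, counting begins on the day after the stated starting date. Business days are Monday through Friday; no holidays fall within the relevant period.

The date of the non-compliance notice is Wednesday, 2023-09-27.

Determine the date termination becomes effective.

2023-12-27

The last day of the corrective action period: 2023-09-27 + 45 days = 2023-11-11.
The last day of the re-inspection period: counting 15 business days from Saturday, 2023-11-11 (Nov 13, Nov 14, Nov 15, Nov 16, …, Nov 29, Nov 30, Dec 1, skipping weekends) reaches Friday, 2023-12-01.
The date termination becomes effective: 26 calendar days after 2023-12-01 is 2023-12-27.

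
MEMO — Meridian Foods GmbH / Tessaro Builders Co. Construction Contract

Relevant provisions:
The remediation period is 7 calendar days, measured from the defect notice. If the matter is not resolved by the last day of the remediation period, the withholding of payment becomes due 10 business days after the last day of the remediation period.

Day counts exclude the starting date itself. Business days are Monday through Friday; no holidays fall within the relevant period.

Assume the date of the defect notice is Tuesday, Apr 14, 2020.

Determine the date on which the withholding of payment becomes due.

Adding 7 calendar days to Apr 14, 2020 gives Apr 21, 2020, which is the last day of the remediation period.
The date on which the withholding of payment becomes due: counting 10 business days from Tuesday, Apr 21, 2020 (Apr 22, Apr 23, Apr 24, Apr 27, Apr 28, Apr 29, Apr 30, May 1, May 4, May 5, skipping weekends) reaches Tuesday, May 5, 2020.

May 5, 2020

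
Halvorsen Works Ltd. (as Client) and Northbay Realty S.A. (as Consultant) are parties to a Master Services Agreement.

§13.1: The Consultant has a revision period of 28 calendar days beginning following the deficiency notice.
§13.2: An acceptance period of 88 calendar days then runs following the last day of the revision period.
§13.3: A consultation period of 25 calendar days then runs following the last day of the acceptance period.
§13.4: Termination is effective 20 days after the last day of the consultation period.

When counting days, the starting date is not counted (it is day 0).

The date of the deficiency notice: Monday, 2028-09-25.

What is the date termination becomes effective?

The last day of the revision period: 2028-09-25 + 28 days = 2028-10-23.
The last day of the acceptance period: 88 calendar days after 2028-10-23 is 2029-01-19.
The last day of the consultation period: 2029-01-19 + 25 days = 2029-02-13.
The date termination becomes effective: 2029-02-13 + 20 days = 2029-03-05.

2029-03-05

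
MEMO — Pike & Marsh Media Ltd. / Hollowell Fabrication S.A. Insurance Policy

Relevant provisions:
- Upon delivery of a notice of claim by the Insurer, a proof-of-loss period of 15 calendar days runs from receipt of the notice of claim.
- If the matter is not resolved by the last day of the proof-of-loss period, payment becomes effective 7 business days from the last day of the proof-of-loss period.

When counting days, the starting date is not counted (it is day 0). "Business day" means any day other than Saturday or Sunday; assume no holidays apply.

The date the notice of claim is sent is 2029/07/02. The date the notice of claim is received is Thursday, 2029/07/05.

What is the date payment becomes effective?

2029/07/31

The last day of the proof-of-loss period: 2029/07/05 + 15 days = 2029/07/20.
The date payment becomes effective: 7 business days after Friday, 2029/07/20, skipping weekends — Jul 23, Jul 24, Jul 25, Jul 26, Jul 27, Jul 30, Jul 31 — lands on Tuesday, 2029/07/31.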